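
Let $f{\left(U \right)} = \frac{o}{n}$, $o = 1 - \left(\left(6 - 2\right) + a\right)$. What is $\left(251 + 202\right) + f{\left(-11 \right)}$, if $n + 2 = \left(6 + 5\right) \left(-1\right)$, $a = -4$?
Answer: $\frac{5888}{13} \approx 452.92$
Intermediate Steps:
$n = -13$ ($n = -2 + \left(6 + 5\right) \left(-1\right) = -2 + 11 \left(-1\right) = -2 - 11 = -13$)
$o = 1$ ($o = 1 - \left(\left(6 - 2\right) - 4\right) = 1 - \left(4 - 4\right) = 1 - 0 = 1 + 0 = 1$)
$f{\left(U \right)} = - \frac{1}{13}$ ($f{\left(U \right)} = 1 \frac{1}{-13} = 1 \left(- \frac{1}{13}\right) = - \frac{1}{13}$)
$\left(251 + 202\right) + f{\left(-11 \right)} = \left(251 + 202\right) - \frac{1}{13} = 453 - \frac{1}{13} = \frac{5888}{13}$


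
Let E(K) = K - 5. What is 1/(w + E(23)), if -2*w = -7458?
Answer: 1/3747 ≈ 0.00026688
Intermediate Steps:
E(K) = -5 + K
w = 3729 (w = -1/2*(-7458) = 3729)
1/(w + E(23)) = 1/(3729 + (-5 + 23)) = 1/(3729 + 18) = 1/3747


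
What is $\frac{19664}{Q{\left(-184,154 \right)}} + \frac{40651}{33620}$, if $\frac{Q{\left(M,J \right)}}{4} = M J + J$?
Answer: $\frac{490175281}{473739420} \approx 1.0347$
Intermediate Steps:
$Q{\left(M,J \right)} = 4 J + 4 J M$ ($Q{\left(M,J \right)} = 4 \left(M J + J\right) = 4 \left(J M + J\right) = 4 \left(J + J M\right) = 4 J + 4 J M$)
$\frac{19664}{Q{\left(-184,154 \right)}} + \frac{40651}{33620} = \frac{19664}{4 \cdot 154 \left(1 - 184\right)} + \frac{40651}{33620} = \frac{19664}{4 \cdot 154 \left(-183\right)} + 40651 \cdot \frac{1}{33620} = \frac{19664}{-112728} + \frac{40651}{33620} = 19664 \left(- \frac{1}{112728}\right) + \frac{40651}{33620} = - \frac{2458}{14091} + \frac{40651}{33620} = \frac{490175281}{473739420}$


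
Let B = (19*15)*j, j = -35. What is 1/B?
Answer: -1/9975 ≈ -0.00010025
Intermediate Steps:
B = -9975 (B = (19*15)*(-35) = 285*(-35) = -9975)
1/B = 1/(-9975) = -1/9975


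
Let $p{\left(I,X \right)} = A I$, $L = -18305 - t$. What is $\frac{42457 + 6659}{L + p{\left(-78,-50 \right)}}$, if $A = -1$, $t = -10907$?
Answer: $- \frac{4093}{610} \approx -6.7098$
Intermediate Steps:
$L = -7398$ ($L = -18305 - -10907 = -18305 + 10907 = -7398$)
$p{\left(I,X \right)} = - I$
$\frac{42457 + 6659}{L + p{\left(-78,-50 \right)}} = \frac{42457 + 6659}{-7398 - -78} = \frac{49116}{-7398 + 78} = \frac{49116}{-7320} = 49116 \left(- \frac{1}{7320}\right) = - \frac{4093}{610}$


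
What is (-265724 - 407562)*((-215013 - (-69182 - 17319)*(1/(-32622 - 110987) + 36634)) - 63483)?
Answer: -306371626175777539726/143609 ≈ -2.1334e+15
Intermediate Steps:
(-265724 - 407562)*((-215013 - (-69182 - 17319)*(1/(-32622 - 110987) + 36634)) - 63483) = -673286*((-215013 - (-86501)*(1/(-143609) + 36634)) - 63483) = -673286*((-215013 - (-86501)*(-1/143609 + 36634)) - 63483) = -673286*((-215013 - (-86501)*5260972105/143609) - 63483) = -673286*((-215013 - 1*(-455079348054605/143609)) - 63483) = -673286*((-215013 + 455079348054605/143609) - 63483) = -673286*(455048470252688/143609 - 63483) = -673286*455039353522541/143609 = -306371626175777539726/143609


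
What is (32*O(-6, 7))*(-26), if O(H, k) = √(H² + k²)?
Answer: -832*√85 ≈ -7670.7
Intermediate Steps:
(32*O(-6, 7))*(-26) = (32*√((-6)² + 7²))*(-26) = (32*√(36 + 49))*(-26) = (32*√85)*(-26) = -832*√85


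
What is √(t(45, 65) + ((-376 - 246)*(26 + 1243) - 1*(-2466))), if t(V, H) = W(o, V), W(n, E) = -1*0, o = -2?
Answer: 6*I*√21857 ≈ 887.05*I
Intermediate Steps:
W(n, E) = 0
t(V, H) = 0
√(t(45, 65) + ((-376 - 246)*(26 + 1243) - 1*(-2466))) = √(0 + ((-376 - 246)*(26 + 1243) - 1*(-2466))) = √(0 + (-622*1269 + 2466)) = √(0 + (-789318 + 2466)) = √(0 - 786852) = √(-786852) = 6*I*√21857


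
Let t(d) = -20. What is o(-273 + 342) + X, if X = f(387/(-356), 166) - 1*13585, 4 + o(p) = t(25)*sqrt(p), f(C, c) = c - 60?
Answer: -13483 - 20*sqrt(69) ≈ -13649.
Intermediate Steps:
f(C, c) = -60 + c
o(p) = -4 - 20*sqrt(p)
X = -13479 (X = (-60 + 166) - 1*13585 = 106 - 13585 = -13479)
o(-273 + 342) + X = (-4 - 20*sqrt(-273 + 342)) - 13479 = (-4 - 20*sqrt(69)) - 13479 = -13483 - 20*sqrt(69)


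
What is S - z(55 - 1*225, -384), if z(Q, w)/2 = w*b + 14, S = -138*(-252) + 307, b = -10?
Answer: 27375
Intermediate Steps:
S = 35083 (S = 34776 + 307 = 35083)
z(Q, w) = 28 - 20*w (z(Q, w) = 2*(w*(-10) + 14) = 2*(-10*w + 14) = 2*(14 - 10*w) = 28 - 20*w)
S - z(55 - 1*225, -384) = 35083 - (28 - 20*(-384)) = 35083 - (28 + 7680) = 35083 - 1*7708 = 35083 - 7708 = 27375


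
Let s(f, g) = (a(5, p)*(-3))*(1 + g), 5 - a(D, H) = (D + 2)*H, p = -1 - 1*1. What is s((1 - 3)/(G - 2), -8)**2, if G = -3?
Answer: 159201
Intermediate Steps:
p = -2 (p = -1 - 1 = -2)
a(D, H) = 5 - H*(2 + D) (a(D, H) = 5 - (D + 2)*H = 5 - (2 + D)*H = 5 - H*(2 + D))
s(f, g) = -57 - 57*g (s(f, g) = ((5 - 2*(-2) - 1*5*(-2))*(-3))*(1 + g) = ((5 + 4 + 10)*(-3))*(1 + g) = (19*(-3))*(1 + g) = -57*(1 + g) = -57 - 57*g)
s((1 - 3)/(G - 2), -8)**2 = (-57 - 57*(-8))**2 = (-57 + 456)**2 = 399**2 = 159201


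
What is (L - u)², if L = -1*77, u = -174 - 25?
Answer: 14884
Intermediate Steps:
u = -199
L = -77
(L - u)² = (-77 - 1*(-199))² = (-77 + 199)² = 122² = 14884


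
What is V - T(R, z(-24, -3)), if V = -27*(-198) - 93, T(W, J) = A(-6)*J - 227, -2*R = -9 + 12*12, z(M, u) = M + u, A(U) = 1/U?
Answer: 10951/2 ≈ 5475.5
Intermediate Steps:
R = -135/2 (R = -(-9 + 12*12)/2 = -(-9 + 144)/2 = -½*135 = -135/2 ≈ -67.500)
T(W, J) = -227 - J/6 (T(W, J) = J/(-6) - 227 = -J/6 - 227 = -227 - J/6)
V = 5253 (V = 5346 - 93 = 5253)
V - T(R, z(-24, -3)) = 5253 - (-227 - (-24 - 3)/6) = 5253 - (-227 - ⅙*(-27)) = 5253 - (-227 + 9/2) = 5253 - 1*(-445/2) = 5253 + 445/2 = 10951/2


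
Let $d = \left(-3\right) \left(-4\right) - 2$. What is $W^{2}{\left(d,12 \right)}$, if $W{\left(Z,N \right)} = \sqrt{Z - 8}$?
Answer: $2$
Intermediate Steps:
$d = 10$ ($d = 12 - 2 = 10$)
$W{\left(Z,N \right)} = \sqrt{-8 + Z}$
$W^{2}{\left(d,12 \right)} = \left(\sqrt{-8 + 10}\right)^{2} = \left(\sqrt{2}\right)^{2} = 2$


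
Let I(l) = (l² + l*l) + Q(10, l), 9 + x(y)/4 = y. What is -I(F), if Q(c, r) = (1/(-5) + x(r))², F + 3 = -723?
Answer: -242473201/25 ≈ -9.6989e+6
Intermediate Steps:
F = -726 (F = -3 - 723 = -726)
x(y) = -36 + 4*y
Q(c, r) = (-181/5 + 4*r)² (Q(c, r) = (1/(-5) + (-36 + 4*r))² = (-⅕ + (-36 + 4*r))² = (-181/5 + 4*r)²)
I(l) = 2*l² + (-181 + 20*l)²/25 (I(l) = (l² + l*l) + (-181 + 20*l)²/25 = (l² + l²) + (-181 + 20*l)²/25 = 2*l² + (-181 + 20*l)²/25)
-I(F) = -(32761/25 + 18*(-726)² - 1448/5*(-726)) = -(32761/25 + 18*527076 + 1051248/5) = -(32761/25 + 9487368 + 1051248/5) = -1*242473201/25 = -242473201/25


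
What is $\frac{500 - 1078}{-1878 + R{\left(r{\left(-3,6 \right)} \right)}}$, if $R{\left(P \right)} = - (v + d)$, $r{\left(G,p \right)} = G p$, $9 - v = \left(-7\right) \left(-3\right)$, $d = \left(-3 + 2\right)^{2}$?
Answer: $\frac{578}{1867} \approx 0.30959$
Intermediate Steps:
$d = 1$ ($d = \left(-1\right)^{2} = 1$)
$v = -12$ ($v = 9 - \left(-7\right) \left(-3\right) = 9 - 21 = -12$)
$R{\left(P \right)} = 11$ ($R{\left(P \right)} = - (-12 + 1) = \left(-1\right) \left(-11\right) = 11$)
$\frac{500 - 1078}{-1878 + R{\left(r{\left(-3,6 \right)} \right)}} = \frac{500 - 1078}{-1878 + 11} = - \frac{578}{-1867} = \left(-578\right) \left(- \frac{1}{1867}\right) = \frac{578}{1867}$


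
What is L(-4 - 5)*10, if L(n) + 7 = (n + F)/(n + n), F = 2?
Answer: -595/9 ≈ -66.111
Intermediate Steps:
L(n) = -7 + (2 + n)/(2*n) (L(n) = -7 + (n + 2)/(n + n) = -7 + (2 + n)/((2*n)) = -7 + (2 + n)*(1/(2*n)) = -7 + (2 + n)/(2*n))
L(-4 - 5)*10 = (-13/2 + 1/(-4 - 5))*10 = (-13/2 + 1/(-9))*10 = (-13/2 - 1/9)*10 = -119/18*10 = -595/9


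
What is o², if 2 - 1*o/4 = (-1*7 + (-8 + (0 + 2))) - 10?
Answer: 10000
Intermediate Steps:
o = 100 (o = 8 - 4*((-1*7 + (-8 + (0 + 2))) - 10) = 8 - 4*((-7 + (-8 + 2)) - 10) = 8 - 4*((-7 - 6) - 10) = 8 - 4*(-13 - 10) = 8 - 4*(-23) = 8 + 92 = 100)
o² = 100² = 10000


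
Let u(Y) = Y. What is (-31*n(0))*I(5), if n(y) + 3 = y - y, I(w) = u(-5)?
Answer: -465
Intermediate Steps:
I(w) = -5
n(y) = -3 (n(y) = -3 + (y - y) = -3 + 0 = -3)
(-31*n(0))*I(5) = -31*(-3)*(-5) = 93*(-5) = -465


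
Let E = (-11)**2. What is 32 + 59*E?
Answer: 7171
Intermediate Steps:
E = 121
32 + 59*E = 32 + 59*121 = 32 + 7139 = 7171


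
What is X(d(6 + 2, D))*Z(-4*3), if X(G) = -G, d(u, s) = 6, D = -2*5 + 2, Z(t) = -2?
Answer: 12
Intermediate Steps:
D = -8 (D = -10 + 2 = -8)
X(d(6 + 2, D))*Z(-4*3) = -1*6*(-2) = -6*(-2) = 12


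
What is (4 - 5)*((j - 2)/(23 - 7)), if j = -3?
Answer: 5/16 ≈ 0.31250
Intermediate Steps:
(4 - 5)*((j - 2)/(23 - 7)) = (4 - 5)*((-3 - 2)/(23 - 7)) = -(-5)/16 = -1*(-5/16) = 5/16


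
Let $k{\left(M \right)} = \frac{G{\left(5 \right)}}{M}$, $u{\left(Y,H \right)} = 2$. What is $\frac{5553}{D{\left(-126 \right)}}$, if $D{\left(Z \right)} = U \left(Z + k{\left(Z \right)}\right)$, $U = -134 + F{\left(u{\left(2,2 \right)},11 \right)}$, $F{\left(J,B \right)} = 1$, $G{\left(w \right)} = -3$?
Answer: $\frac{33318}{100529} \approx 0.33143$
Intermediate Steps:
$k{\left(M \right)} = - \frac{3}{M}$
$U = -133$ ($U = -134 + 1 = -133$)
$D{\left(Z \right)} = - 133 Z + \frac{399}{Z}$ ($D{\left(Z \right)} = - 133 \left(Z - \frac{3}{Z}\right) = - 133 Z + \frac{399}{Z}$)
$\frac{5553}{D{\left(-126 \right)}} = \frac{5553}{\left(-133\right) \left(-126\right) + \frac{399}{-126}} = \frac{5553}{16758 + 399 \left(- \frac{1}{126}\right)} = \frac{5553}{16758 - \frac{19}{6}} = \frac{5553}{\frac{100529}{6}} = 5553 \cdot \frac{6}{100529} = \frac{33318}{100529}$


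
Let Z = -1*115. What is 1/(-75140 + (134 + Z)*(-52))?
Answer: -1/76128 ≈ -1.3136e-5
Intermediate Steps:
Z = -115
1/(-75140 + (134 + Z)*(-52)) = 1/(-75140 + (134 - 115)*(-52)) = 1/(-75140 + 19*(-52)) = 1/(-75140 - 988) = 1/(-76128) = -1/76128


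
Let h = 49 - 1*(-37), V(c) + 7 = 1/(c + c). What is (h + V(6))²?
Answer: 900601/144 ≈ 6254.2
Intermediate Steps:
V(c) = -7 + 1/(2*c) (V(c) = -7 + 1/(c + c) = -7 + 1/(2*c))
h = 86 (h = 49 + 37 = 86)
(h + V(6))² = (86 + (-7 + (½)/6))² = (86 + (-7 + (½)*(⅙)))² = (86 + (-7 + 1/12))² = (86 - 83/12)² = (949/12)² = 900601/144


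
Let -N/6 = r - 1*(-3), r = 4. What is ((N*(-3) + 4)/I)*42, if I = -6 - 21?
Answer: -1820/9 ≈ -202.22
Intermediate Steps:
N = -42 (N = -6*(4 - 1*(-3)) = -6*(4 + 3) = -6*7 = -42)
I = -27
((N*(-3) + 4)/I)*42 = ((-42*(-3) + 4)/(-27))*42 = -(126 + 4)/27*42 = -1/27*130*42 = -130/27*42 = -1820/9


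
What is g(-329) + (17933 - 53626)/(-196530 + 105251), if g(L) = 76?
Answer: 6972897/91279 ≈ 76.391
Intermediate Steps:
g(-329) + (17933 - 53626)/(-196530 + 105251) = 76 + (17933 - 53626)/(-196530 + 105251) = 76 - 35693/(-91279) = 76 - 35693*(-1/91279) = 76 + 35693/91279 = 6972897/91279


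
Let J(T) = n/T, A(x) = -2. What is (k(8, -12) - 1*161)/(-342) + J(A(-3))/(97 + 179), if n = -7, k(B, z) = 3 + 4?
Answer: 14567/31464 ≈ 0.46297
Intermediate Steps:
k(B, z) = 7
J(T) = -7/T
(k(8, -12) - 1*161)/(-342) + J(A(-3))/(97 + 179) = (7 - 1*161)/(-342) + (-7/(-2))/(97 + 179) = (7 - 161)*(-1/342) - 7*(-½)/276 = -154*(-1/342) + (7/2)*(1/276) = 77/171 + 7/552 = 14567/31464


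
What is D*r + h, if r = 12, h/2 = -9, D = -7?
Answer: -102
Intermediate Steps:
h = -18 (h = 2*(-9) = -18)
D*r + h = -7*12 - 18 = -84 - 18 = -102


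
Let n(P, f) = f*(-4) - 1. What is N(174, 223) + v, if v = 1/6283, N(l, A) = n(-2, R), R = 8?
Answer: -207338/6283 ≈ -33.000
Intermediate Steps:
n(P, f) = -1 - 4*f (n(P, f) = -4*f - 1 = -1 - 4*f)
N(l, A) = -33 (N(l, A) = -1 - 4*8 = -1 - 32 = -33)
v = 1/6283 ≈ 0.00015916
N(174, 223) + v = -33 + 1/6283 = -207338/6283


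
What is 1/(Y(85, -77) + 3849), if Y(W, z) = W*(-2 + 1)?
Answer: 1/3764 ≈ 0.00026567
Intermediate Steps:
Y(W, z) = -W (Y(W, z) = W*(-1) = -W)
1/(Y(85, -77) + 3849) = 1/(-1*85 + 3849) = 1/(-85 + 3849) = 1/3764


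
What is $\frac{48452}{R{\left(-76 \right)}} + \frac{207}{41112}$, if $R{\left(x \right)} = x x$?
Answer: $\frac{13841349}{1649048} \approx 8.3935$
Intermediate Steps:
$R{\left(x \right)} = x^{2}$
$\frac{48452}{R{\left(-76 \right)}} + \frac{207}{41112} = \frac{48452}{\left(-76\right)^{2}} + \frac{207}{41112} = \frac{48452}{5776} + 207 \cdot \frac{1}{41112} = 48452 \cdot \frac{1}{5776} + \frac{23}{4568} = \frac{12113}{1444} + \frac{23}{4568} = \frac{13841349}{1649048}$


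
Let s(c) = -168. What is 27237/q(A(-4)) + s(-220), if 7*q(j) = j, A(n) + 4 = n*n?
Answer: 62881/4 ≈ 15720.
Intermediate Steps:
A(n) = -4 + n² (A(n) = -4 + n*n = -4 + n²)
q(j) = j/7
27237/q(A(-4)) + s(-220) = 27237/(((-4 + (-4)²)/7)) - 168 = 27237/(((-4 + 16)/7)) - 168 = 27237/(((⅐)*12)) - 168 = 27237/(12/7) - 168 = 27237*(7/12) - 168 = 63553/4 - 168 = 62881/4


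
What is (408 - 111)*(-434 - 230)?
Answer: -197208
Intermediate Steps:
(408 - 111)*(-434 - 230) = 297*(-664) = -197208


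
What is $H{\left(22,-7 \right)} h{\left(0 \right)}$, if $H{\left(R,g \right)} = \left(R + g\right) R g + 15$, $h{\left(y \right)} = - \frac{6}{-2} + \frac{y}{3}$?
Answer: $-6885$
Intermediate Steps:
$h{\left(y \right)} = 3 + \frac{y}{3}$ ($h{\left(y \right)} = \left(-6\right) \left(- \frac{1}{2}\right) + y \frac{1}{3} = 3 + \frac{y}{3}$)
$H{\left(R,g \right)} = 15 + R g \left(R + g\right)$ ($H{\left(R,g \right)} = R \left(R + g\right) g + 15 = R g \left(R + g\right) + 15 = 15 + R g \left(R + g\right)$)
$H{\left(22,-7 \right)} h{\left(0 \right)} = \left(15 + 22 \left(-7\right)^{2} - 7 \cdot 22^{2}\right) \left(3 + \frac{1}{3} \cdot 0\right) = \left(15 + 22 \cdot 49 - 3388\right) \left(3 + 0\right) = \left(15 + 1078 - 3388\right) 3 = \left(-2295\right) 3 = -6885$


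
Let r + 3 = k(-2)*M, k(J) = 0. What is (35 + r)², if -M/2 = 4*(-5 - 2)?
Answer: 1024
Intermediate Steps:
M = 56 (M = -8*(-5 - 2) = -8*(-7) = -2*(-28) = 56)
r = -3 (r = -3 + 0*56 = -3 + 0 = -3)
(35 + r)² = (35 - 3)² = 32² = 1024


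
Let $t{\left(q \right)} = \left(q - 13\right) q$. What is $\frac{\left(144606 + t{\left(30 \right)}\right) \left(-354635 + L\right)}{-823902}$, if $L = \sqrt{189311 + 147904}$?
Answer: $\frac{8577202110}{137317} - \frac{24186 \sqrt{337215}}{137317} \approx 62361.0$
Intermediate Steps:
$L = \sqrt{337215} \approx 580.7$
$t{\left(q \right)} = q \left(-13 + q\right)$ ($t{\left(q \right)} = \left(-13 + q\right) q = q \left(-13 + q\right)$)
$\frac{\left(144606 + t{\left(30 \right)}\right) \left(-354635 + L\right)}{-823902} = \frac{\left(144606 + 30 \left(-13 + 30\right)\right) \left(-354635 + \sqrt{337215}\right)}{-823902} = \left(144606 + 30 \cdot 17\right) \left(-354635 + \sqrt{337215}\right) \left(- \frac{1}{823902}\right) = \left(144606 + 510\right) \left(-354635 + \sqrt{337215}\right) \left(- \frac{1}{823902}\right) = 145116 \left(-354635 + \sqrt{337215}\right) \left(- \frac{1}{823902}\right) = \left(-51463212660 + 145116 \sqrt{337215}\right) \left(- \frac{1}{823902}\right) = \frac{8577202110}{137317} - \frac{24186 \sqrt{337215}}{137317}$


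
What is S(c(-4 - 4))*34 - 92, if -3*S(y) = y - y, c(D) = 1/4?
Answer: -92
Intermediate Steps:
c(D) = 1/4
S(y) = 0 (S(y) = -(y - y)/3 = -1/3*0 = 0)
S(c(-4 - 4))*34 - 92 = 0*34 - 92 = 0 - 92 = -92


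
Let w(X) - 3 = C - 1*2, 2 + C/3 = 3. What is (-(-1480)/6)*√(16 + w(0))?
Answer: 1480*√5/3 ≈ 1103.1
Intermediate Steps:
C = 3 (C = -6 + 3*3 = -6 + 9 = 3)
w(X) = 4 (w(X) = 3 + (3 - 1*2) = 3 + (3 - 2) = 3 + 1 = 4)
(-(-1480)/6)*√(16 + w(0)) = (-(-1480)/6)*√(16 + 4) = (-(-1480)/6)*√20 = (-37*(-20/3))*(2*√5) = 740*(2*√5)/3 = 1480*√5/3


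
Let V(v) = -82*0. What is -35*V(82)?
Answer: 0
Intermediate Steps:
V(v) = 0
-35*V(82) = -35*0 = 0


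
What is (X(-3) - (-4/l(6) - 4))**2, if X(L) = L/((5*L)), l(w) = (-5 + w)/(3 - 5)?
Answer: 361/25 ≈ 14.440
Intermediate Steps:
l(w) = 5/2 - w/2 (l(w) = (-5 + w)/(-2) = (-5 + w)*(-1/2) = 5/2 - w/2)
X(L) = 1/5 (X(L) = L*(1/(5*L)) = 1/5)
(X(-3) - (-4/l(6) - 4))**2 = (1/5 - (-4/(5/2 - 1/2*6) - 4))**2 = (1/5 - (-4/(5/2 - 3) - 4))**2 = (1/5 - (-4/(-1/2) - 4))**2 = (1/5 - (-4*(-2) - 4))**2 = (1/5 - (8 - 4))**2 = (1/5 - 1*4)**2 = (1/5 - 4)**2 = (-19/5)**2 = 361/25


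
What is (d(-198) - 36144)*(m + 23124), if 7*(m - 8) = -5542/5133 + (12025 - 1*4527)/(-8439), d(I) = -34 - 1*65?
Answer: -973984011283008/1161769 ≈ -8.3836e+8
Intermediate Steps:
d(I) = -99 (d(I) = -34 - 65 = -99)
m = 8967500/1161769 (m = 8 + (-5542/5133 + (12025 - 1*4527)/(-8439))/7 = 8 + (-5542*1/5133 + (12025 - 4527)*(-1/8439))/7 = 8 + (-5542/5133 + 7498*(-1/8439))/7 = 8 + (-5542/5133 - 7498/8439)/7 = 8 + (⅐)*(-326652/165967) = 8 - 326652/1161769 = 8967500/1161769 ≈ 7.7188)
(d(-198) - 36144)*(m + 23124) = (-99 - 36144)*(8967500/1161769 + 23124) = -36243*26873713856/1161769 = -973984011283008/1161769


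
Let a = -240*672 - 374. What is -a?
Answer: 161654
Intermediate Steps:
a = -161654 (a = -161280 - 374 = -161654)
-a = -1*(-161654) = 161654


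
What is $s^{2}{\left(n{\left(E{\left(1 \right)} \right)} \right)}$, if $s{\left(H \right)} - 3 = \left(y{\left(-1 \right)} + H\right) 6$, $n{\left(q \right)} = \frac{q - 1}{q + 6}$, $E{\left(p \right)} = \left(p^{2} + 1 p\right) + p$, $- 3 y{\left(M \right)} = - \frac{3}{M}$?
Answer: $\frac{25}{9} \approx 2.7778$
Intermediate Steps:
$y{\left(M \right)} = \frac{1}{M}$ ($y{\left(M \right)} = - \frac{\left(-3\right) \frac{1}{M}}{3} = \frac{1}{M}$)
$E{\left(p \right)} = p^{2} + 2 p$ ($E{\left(p \right)} = \left(p^{2} + p\right) + p = \left(p + p^{2}\right) + p = p^{2} + 2 p$)
$n{\left(q \right)} = \frac{-1 + q}{6 + q}$
$s{\left(H \right)} = -3 + 6 H$ ($s{\left(H \right)} = 3 + \left(\frac{1}{-1} + H\right) 6 = 3 + \left(-1 + H\right) 6 = 3 + \left(-6 + 6 H\right) = -3 + 6 H$)
$s^{2}{\left(n{\left(E{\left(1 \right)} \right)} \right)} = \left(-3 + 6 \frac{-1 + 1 \left(2 + 1\right)}{6 + 1 \left(2 + 1\right)}\right)^{2} = \left(-3 + 6 \frac{-1 + 1 \cdot 3}{6 + 1 \cdot 3}\right)^{2} = \left(-3 + 6 \frac{-1 + 3}{6 + 3}\right)^{2} = \left(-3 + 6 \cdot \frac{1}{9} \cdot 2\right)^{2} = \left(-3 + 6 \cdot \frac{2}{9}\right)^{2} = \left(-3 + \frac{4}{3}\right)^{2} = \left(- \frac{5}{3}\right)^{2} = \frac{25}{9}$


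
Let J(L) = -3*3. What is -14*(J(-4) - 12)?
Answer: 294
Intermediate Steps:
J(L) = -9
-14*(J(-4) - 12) = -14*(-9 - 12) = -14*(-21) = 294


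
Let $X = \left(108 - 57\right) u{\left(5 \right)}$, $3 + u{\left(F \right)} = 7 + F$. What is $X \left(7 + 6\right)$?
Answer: $5967$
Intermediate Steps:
$u{\left(F \right)} = 4 + F$ ($u{\left(F \right)} = -3 + \left(7 + F\right) = 4 + F$)
$X = 459$ ($X = \left(108 - 57\right) \left(4 + 5\right) = 51 \cdot 9 = 459$)
$X \left(7 + 6\right) = 459 \left(7 + 6\right) = 459 \cdot 13 = 5967$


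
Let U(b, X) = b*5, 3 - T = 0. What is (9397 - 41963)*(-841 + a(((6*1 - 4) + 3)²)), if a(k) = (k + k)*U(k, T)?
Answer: -176149494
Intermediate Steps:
T = 3 (T = 3 - 1*0 = 3 + 0 = 3)
U(b, X) = 5*b
a(k) = 10*k² (a(k) = (k + k)*(5*k) = (2*k)*(5*k) = 10*k²)
(9397 - 41963)*(-841 + a(((6*1 - 4) + 3)²)) = (9397 - 41963)*(-841 + 10*(((6*1 - 4) + 3)²)²) = -32566*(-841 + 10*(((6 - 4) + 3)²)²) = -32566*(-841 + 10*((2 + 3)²)²) = -32566*(-841 + 10*(5²)²) = -32566*(-841 + 10*25²) = -32566*(-841 + 10*625) = -32566*(-841 + 6250) = -32566*5409 = -176149494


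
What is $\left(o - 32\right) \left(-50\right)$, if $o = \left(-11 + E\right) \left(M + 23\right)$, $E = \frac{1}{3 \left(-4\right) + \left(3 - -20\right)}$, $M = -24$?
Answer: $\frac{11600}{11} \approx 1054.5$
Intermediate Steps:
$E = \frac{1}{11}$ ($E = \frac{1}{-12 + \left(3 + 20\right)} = \frac{1}{-12 + 23} = \frac{1}{11} \approx 0.090909$)
$o = \frac{120}{11}$ ($o = \left(-11 + \frac{1}{11}\right) \left(-24 + 23\right) = \left(- \frac{120}{11}\right) \left(-1\right) = \frac{120}{11} \approx 10.909$)
$\left(o - 32\right) \left(-50\right) = \left(\frac{120}{11} - 32\right) \left(-50\right) = \left(- \frac{232}{11}\right) \left(-50\right) = \frac{11600}{11}$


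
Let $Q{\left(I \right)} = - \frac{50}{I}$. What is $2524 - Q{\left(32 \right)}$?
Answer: $\frac{40409}{16} \approx 2525.6$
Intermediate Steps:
$2524 - Q{\left(32 \right)} = 2524 - - \frac{50}{32} = 2524 - \left(-50\right) \frac{1}{32} = 2524 - - \frac{25}{16} = 2524 + \frac{25}{16} = \frac{40409}{16}$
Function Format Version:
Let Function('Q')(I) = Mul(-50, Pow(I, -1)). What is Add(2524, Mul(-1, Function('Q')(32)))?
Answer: Rational(40409, 16) ≈ 2525.6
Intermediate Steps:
Add(2524, Mul(-1, Function('Q')(32))) = Add(2524, Mul(-1, Mul(-50, Pow(32, -1)))) = Add(2524, Mul(-1, Mul(-50, Rational(1, 32)))) = Add(2524, Mul(-1, Rational(-25, 16))) = Add(2524, Rational(25, 16)) = Rational(40409, 16)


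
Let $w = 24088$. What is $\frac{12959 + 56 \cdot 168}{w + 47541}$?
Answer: $\frac{22367}{71629} \approx 0.31226$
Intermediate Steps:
$\frac{12959 + 56 \cdot 168}{w + 47541} = \frac{12959 + 56 \cdot 168}{24088 + 47541} = \frac{12959 + 9408}{71629} = 22367 \cdot \frac{1}{71629} = \frac{22367}{71629}$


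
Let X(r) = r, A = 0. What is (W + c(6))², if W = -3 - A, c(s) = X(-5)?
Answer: 64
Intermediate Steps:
c(s) = -5
W = -3 (W = -3 - 1*0 = -3 + 0 = -3)
(W + c(6))² = (-3 - 5)² = (-8)² = 64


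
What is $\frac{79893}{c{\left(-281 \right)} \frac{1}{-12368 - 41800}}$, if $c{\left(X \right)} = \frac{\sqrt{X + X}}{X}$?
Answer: $- 2163822012 i \sqrt{562} \approx - 5.1297 \cdot 10^{10} i$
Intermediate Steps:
$c{\left(X \right)} = \frac{\sqrt{2}}{\sqrt{X}}$ ($c{\left(X \right)} = \frac{\sqrt{2 X}}{X} = \frac{\sqrt{2} \sqrt{X}}{X} = \frac{\sqrt{2}}{\sqrt{X}}$)
$\frac{79893}{c{\left(-281 \right)} \frac{1}{-12368 - 41800}} = \frac{79893}{\frac{\sqrt{2}}{i \sqrt{281}} \frac{1}{-12368 - 41800}} = \frac{79893}{\sqrt{2} \left(- \frac{i \sqrt{281}}{281}\right) \frac{1}{-54168}} = \frac{79893}{- \frac{i \sqrt{562}}{281} \left(- \frac{1}{54168}\right)} = \frac{79893}{\frac{1}{15221208} i \sqrt{562}} = 79893 \left(- 27084 i \sqrt{562}\right) = - 2163822012 i \sqrt{562}$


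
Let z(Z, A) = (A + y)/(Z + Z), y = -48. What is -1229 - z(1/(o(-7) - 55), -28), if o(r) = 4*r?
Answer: -4383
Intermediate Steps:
z(Z, A) = (-48 + A)/(2*Z) (z(Z, A) = (A - 48)/(Z + Z) = (-48 + A)/((2*Z)) = (-48 + A)*(1/(2*Z)) = (-48 + A)/(2*Z))
-1229 - z(1/(o(-7) - 55), -28) = -1229 - (-48 - 28)/(2*(1/(4*(-7) - 55))) = -1229 - (-76)/(2*(1/(-28 - 55))) = -1229 - (-76)/(2*(1/(-83))) = -1229 - (-76)/(2*(-1/83)) = -1229 - (-83)*(-76)/2 = -1229 - 1*3154 = -1229 - 3154 = -4383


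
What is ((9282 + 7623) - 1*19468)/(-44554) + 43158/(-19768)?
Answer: -468049037/220185868 ≈ -2.1257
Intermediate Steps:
((9282 + 7623) - 1*19468)/(-44554) + 43158/(-19768) = (16905 - 19468)*(-1/44554) + 43158*(-1/19768) = -2563*(-1/44554) - 21579/9884 = 2563/44554 - 21579/9884 = -468049037/220185868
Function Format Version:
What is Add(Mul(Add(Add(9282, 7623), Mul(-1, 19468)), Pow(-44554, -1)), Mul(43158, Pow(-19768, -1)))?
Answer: Rational(-468049037, 220185868) ≈ -2.1257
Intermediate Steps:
Add(Mul(Add(Add(9282, 7623), Mul(-1, 19468)), Pow(-44554, -1)), Mul(43158, Pow(-19768, -1))) = Add(Mul(Add(16905, -19468), Rational(-1, 44554)), Mul(43158, Rational(-1, 19768))) = Add(Mul(-2563, Rational(-1, 44554)), Rational(-21579, 9884)) = Add(Rational(2563, 44554), Rational(-21579, 9884)) = Rational(-468049037, 220185868)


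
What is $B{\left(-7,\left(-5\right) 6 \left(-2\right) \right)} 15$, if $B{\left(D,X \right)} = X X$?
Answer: $54000$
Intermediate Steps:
$B{\left(D,X \right)} = X^{2}$
$B{\left(-7,\left(-5\right) 6 \left(-2\right) \right)} 15 = \left(\left(-5\right) 6 \left(-2\right)\right)^{2} \cdot 15 = \left(\left(-30\right) \left(-2\right)\right)^{2} \cdot 15 = 60^{2} \cdot 15 = 3600 \cdot 15 = 54000$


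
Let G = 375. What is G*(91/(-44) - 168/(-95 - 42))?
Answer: -1903125/6028 ≈ -315.71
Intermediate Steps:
G*(91/(-44) - 168/(-95 - 42)) = 375*(91/(-44) - 168/(-95 - 42)) = 375*(91*(-1/44) - 168/(-137)) = 375*(-91/44 - 168*(-1/137)) = 375*(-91/44 + 168/137) = 375*(-5075/6028) = -1903125/6028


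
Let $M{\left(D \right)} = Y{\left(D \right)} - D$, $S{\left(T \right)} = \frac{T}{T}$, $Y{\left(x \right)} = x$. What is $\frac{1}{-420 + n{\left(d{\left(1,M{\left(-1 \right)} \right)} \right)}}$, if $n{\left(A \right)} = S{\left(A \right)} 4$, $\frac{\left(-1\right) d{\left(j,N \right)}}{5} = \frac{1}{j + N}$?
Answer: $- \frac{1}{416} \approx -0.0024038$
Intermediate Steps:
$S{\left(T \right)} = 1$
$M{\left(D \right)} = 0$ ($M{\left(D \right)} = D - D = 0$)
$d{\left(j,N \right)} = - \frac{5}{N + j}$ ($d{\left(j,N \right)} = - \frac{5}{j + N} = - \frac{5}{N + j}$)
$n{\left(A \right)} = 4$ ($n{\left(A \right)} = 1 \cdot 4 = 4$)
$\frac{1}{-420 + n{\left(d{\left(1,M{\left(-1 \right)} \right)} \right)}} = \frac{1}{-420 + 4} = \frac{1}{-416} = - \frac{1}{416}$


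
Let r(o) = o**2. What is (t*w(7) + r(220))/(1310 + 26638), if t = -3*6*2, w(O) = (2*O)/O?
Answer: 12082/6987 ≈ 1.7292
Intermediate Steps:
w(O) = 2
t = -36 (t = -18*2 = -36)
(t*w(7) + r(220))/(1310 + 26638) = (-36*2 + 220**2)/(1310 + 26638) = (-72 + 48400)/27948 = 48328*(1/27948) = 12082/6987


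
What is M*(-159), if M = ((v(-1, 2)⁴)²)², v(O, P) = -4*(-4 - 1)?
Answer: -104202240000000000000000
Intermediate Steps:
v(O, P) = 20 (v(O, P) = -4*(-5) = 20)
M = 655360000000000000000 (M = ((20⁴)²)² = (160000²)² = 25600000000² = 655360000000000000000)
M*(-159) = 655360000000000000000*(-159) = -104202240000000000000000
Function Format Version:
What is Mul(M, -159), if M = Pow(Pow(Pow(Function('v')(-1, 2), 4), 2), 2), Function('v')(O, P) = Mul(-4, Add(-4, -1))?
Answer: -104202240000000000000000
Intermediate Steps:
Function('v')(O, P) = 20 (Function('v')(O, P) = Mul(-4, -5) = 20)
M = 655360000000000000000 (M = Pow(Pow(Pow(20, 4), 2), 2) = Pow(Pow(160000, 2), 2) = Pow(25600000000, 2) = 655360000000000000000)
Mul(M, -159) = Mul(655360000000000000000, -159) = -104202240000000000000000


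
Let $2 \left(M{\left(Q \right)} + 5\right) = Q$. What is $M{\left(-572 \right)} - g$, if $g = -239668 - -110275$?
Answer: $129102$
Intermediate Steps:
$M{\left(Q \right)} = -5 + \frac{Q}{2}$
$g = -129393$ ($g = -239668 + 110275 = -129393$)
$M{\left(-572 \right)} - g = \left(-5 + \frac{1}{2} \left(-572\right)\right) - -129393 = \left(-5 - 286\right) + 129393 = -291 + 129393 = 129102$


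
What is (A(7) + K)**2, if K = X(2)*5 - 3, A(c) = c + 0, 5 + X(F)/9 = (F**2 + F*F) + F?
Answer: 52441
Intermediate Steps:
X(F) = -45 + 9*F + 18*F**2 (X(F) = -45 + 9*((F**2 + F*F) + F) = -45 + 9*((F**2 + F**2) + F) = -45 + 9*(2*F**2 + F) = -45 + 9*(F + 2*F**2) = -45 + (9*F + 18*F**2) = -45 + 9*F + 18*F**2)
A(c) = c
K = 222 (K = (-45 + 9*2 + 18*2**2)*5 - 3 = (-45 + 18 + 18*4)*5 - 3 = (-45 + 18 + 72)*5 - 3 = 45*5 - 3 = 225 - 3 = 222)
(A(7) + K)**2 = (7 + 222)**2 = 229**2 = 52441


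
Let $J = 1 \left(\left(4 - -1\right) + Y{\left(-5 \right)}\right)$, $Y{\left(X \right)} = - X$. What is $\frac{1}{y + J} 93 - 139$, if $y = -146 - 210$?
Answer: $- \frac{48187}{346} \approx -139.27$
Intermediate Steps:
$J = 10$ ($J = 1 \left(\left(4 - -1\right) - -5\right) = 1 \left(\left(4 + 1\right) + 5\right) = 1 \left(5 + 5\right) = 1 \cdot 10 = 10$)
$y = -356$
$\frac{1}{y + J} 93 - 139 = \frac{1}{-356 + 10} \cdot 93 - 139 = \frac{1}{-346} \cdot 93 + \left(-145 + 6\right) = \left(- \frac{1}{346}\right) 93 - 139 = - \frac{93}{346} - 139 = - \frac{48187}{346}$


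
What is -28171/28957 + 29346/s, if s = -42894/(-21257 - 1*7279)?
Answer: 1347104939251/69004531 ≈ 19522.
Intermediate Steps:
s = 7149/4756 (s = -42894/(-21257 - 7279) = -42894/(-28536) = -42894*(-1/28536) = 7149/4756 ≈ 1.5032)
-28171/28957 + 29346/s = -28171/28957 + 29346/(7149/4756) = -28171*1/28957 + 29346*(4756/7149) = -28171/28957 + 46523192/2383 = 1347104939251/69004531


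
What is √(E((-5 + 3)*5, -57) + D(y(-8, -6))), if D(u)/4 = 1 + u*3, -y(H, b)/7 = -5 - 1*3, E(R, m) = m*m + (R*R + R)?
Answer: √4015 ≈ 63.364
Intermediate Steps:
E(R, m) = R + R² + m² (E(R, m) = m² + (R² + R) = m² + (R + R²) = R + R² + m²)
y(H, b) = 56 (y(H, b) = -7*(-5 - 1*3) = -7*(-5 - 3) = -7*(-8) = 56)
D(u) = 4 + 12*u (D(u) = 4*(1 + u*3) = 4*(1 + 3*u) = 4 + 12*u)
√(E((-5 + 3)*5, -57) + D(y(-8, -6))) = √(((-5 + 3)*5 + ((-5 + 3)*5)² + (-57)²) + (4 + 12*56)) = √((-2*5 + (-2*5)² + 3249) + (4 + 672)) = √((-10 + (-10)² + 3249) + 676) = √((-10 + 100 + 3249) + 676) = √(3339 + 676) = √4015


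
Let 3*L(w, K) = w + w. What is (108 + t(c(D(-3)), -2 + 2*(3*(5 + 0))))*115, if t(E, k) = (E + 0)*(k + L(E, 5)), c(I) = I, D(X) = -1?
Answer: 27830/3 ≈ 9276.7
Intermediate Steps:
L(w, K) = 2*w/3 (L(w, K) = (w + w)/3 = (2*w)/3 = 2*w/3)
t(E, k) = E*(k + 2*E/3) (t(E, k) = (E + 0)*(k + 2*E/3) = E*(k + 2*E/3))
(108 + t(c(D(-3)), -2 + 2*(3*(5 + 0))))*115 = (108 + (⅓)*(-1)*(2*(-1) + 3*(-2 + 2*(3*(5 + 0)))))*115 = (108 + (⅓)*(-1)*(-2 + 3*(-2 + 2*(3*5))))*115 = (108 + (⅓)*(-1)*(-2 + 3*(-2 + 2*15)))*115 = (108 + (⅓)*(-1)*(-2 + 3*(-2 + 30)))*115 = (108 + (⅓)*(-1)*(-2 + 3*28))*115 = (108 + (⅓)*(-1)*(-2 + 84))*115 = (108 + (⅓)*(-1)*82)*115 = (108 - 82/3)*115 = (242/3)*115 = 27830/3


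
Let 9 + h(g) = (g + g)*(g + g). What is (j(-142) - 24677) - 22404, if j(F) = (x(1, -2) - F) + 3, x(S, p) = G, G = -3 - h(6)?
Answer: -47074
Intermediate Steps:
h(g) = -9 + 4*g**2 (h(g) = -9 + (g + g)*(g + g) = -9 + (2*g)*(2*g) = -9 + 4*g**2)
G = -138 (G = -3 - (-9 + 4*6**2) = -3 - (-9 + 4*36) = -3 - (-9 + 144) = -3 - 1*135 = -3 - 135 = -138)
x(S, p) = -138
j(F) = -135 - F (j(F) = (-138 - F) + 3 = -135 - F)
(j(-142) - 24677) - 22404 = ((-135 - 1*(-142)) - 24677) - 22404 = ((-135 + 142) - 24677) - 22404 = (7 - 24677) - 22404 = -24670 - 22404 = -47074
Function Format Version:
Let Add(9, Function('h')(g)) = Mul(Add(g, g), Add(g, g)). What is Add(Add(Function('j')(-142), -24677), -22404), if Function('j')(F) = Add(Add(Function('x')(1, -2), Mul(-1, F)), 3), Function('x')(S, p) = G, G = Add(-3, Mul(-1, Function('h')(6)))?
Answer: -47074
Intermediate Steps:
Function('h')(g) = Add(-9, Mul(4, Pow(g, 2))) (Function('h')(g) = Add(-9, Mul(Add(g, g), Add(g, g))) = Add(-9, Mul(Mul(2, g), Mul(2, g))) = Add(-9, Mul(4, Pow(g, 2))))
G = -138 (G = Add(-3, Mul(-1, Add(-9, Mul(4, Pow(6, 2))))) = Add(-3, Mul(-1, Add(-9, Mul(4, 36)))) = Add(-3, Mul(-1, Add(-9, 144))) = Add(-3, Mul(-1, 135)) = Add(-3, -135) = -138)
Function('x')(S, p) = -138
Function('j')(F) = Add(-135, Mul(-1, F)) (Function('j')(F) = Add(Add(-138, Mul(-1, F)), 3) = Add(-135, Mul(-1, F)))
Add(Add(Function('j')(-142), -24677), -22404) = Add(Add(Add(-135, Mul(-1, -142)), -24677), -22404) = Add(Add(Add(-135, 142), -24677), -22404) = Add(Add(7, -24677), -22404) = Add(-24670, -22404) = -47074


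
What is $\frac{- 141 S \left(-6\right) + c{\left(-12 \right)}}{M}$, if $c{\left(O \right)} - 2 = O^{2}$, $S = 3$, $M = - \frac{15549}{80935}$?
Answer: $- \frac{217229540}{15549} \approx -13971.0$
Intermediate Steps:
$M = - \frac{15549}{80935}$ ($M = \left(-15549\right) \frac{1}{80935} = - \frac{15549}{80935} \approx -0.19212$)
$c{\left(O \right)} = 2 + O^{2}$
$\frac{- 141 S \left(-6\right) + c{\left(-12 \right)}}{M} = \frac{- 141 \cdot 3 \left(-6\right) + \left(2 + \left(-12\right)^{2}\right)}{- \frac{15549}{80935}} = \left(\left(-141\right) \left(-18\right) + \left(2 + 144\right)\right) \left(- \frac{80935}{15549}\right) = \left(2538 + 146\right) \left(- \frac{80935}{15549}\right) = 2684 \left(- \frac{80935}{15549}\right) = - \frac{217229540}{15549}$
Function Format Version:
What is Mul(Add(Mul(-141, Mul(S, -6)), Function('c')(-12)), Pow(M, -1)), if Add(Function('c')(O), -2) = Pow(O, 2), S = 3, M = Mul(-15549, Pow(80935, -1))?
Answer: Rational(-217229540, 15549) ≈ -13971.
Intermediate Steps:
M = Rational(-15549, 80935) (M = Mul(-15549, Rational(1, 80935)) = Rational(-15549, 80935) ≈ -0.19212)
Function('c')(O) = Add(2, Pow(O, 2))
Mul(Add(Mul(-141, Mul(S, -6)), Function('c')(-12)), Pow(M, -1)) = Mul(Add(Mul(-141, Mul(3, -6)), Add(2, Pow(-12, 2))), Pow(Rational(-15549, 80935), -1)) = Mul(Add(Mul(-141, -18), Add(2, 144)), Rational(-80935, 15549)) = Mul(Add(2538, 146), Rational(-80935, 15549)) = Mul(2684, Rational(-80935, 15549)) = Rational(-217229540, 15549)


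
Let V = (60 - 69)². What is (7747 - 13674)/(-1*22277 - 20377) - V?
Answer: -3449047/42654 ≈ -80.861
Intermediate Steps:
V = 81 (V = (-9)² = 81)
(7747 - 13674)/(-1*22277 - 20377) - V = (7747 - 13674)/(-1*22277 - 20377) - 1*81 = -5927/(-22277 - 20377) - 81 = -5927/(-42654) - 81 = -5927*(-1/42654) - 81 = 5927/42654 - 81 = -3449047/42654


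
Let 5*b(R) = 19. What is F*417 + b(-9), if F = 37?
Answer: 77164/5 ≈ 15433.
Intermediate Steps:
b(R) = 19/5 (b(R) = (⅕)*19 = 19/5)
F*417 + b(-9) = 37*417 + 19/5 = 15429 + 19/5 = 77164/5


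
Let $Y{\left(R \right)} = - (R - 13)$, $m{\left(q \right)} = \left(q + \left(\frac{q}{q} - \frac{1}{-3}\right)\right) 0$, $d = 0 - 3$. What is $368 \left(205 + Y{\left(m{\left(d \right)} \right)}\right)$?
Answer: $80224$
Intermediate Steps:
$d = -3$
$m{\left(q \right)} = 0$ ($m{\left(q \right)} = \left(q + \left(1 - - \frac{1}{3}\right)\right) 0 = \left(q + \left(1 + \frac{1}{3}\right)\right) 0 = \left(q + \frac{4}{3}\right) 0 = \left(\frac{4}{3} + q\right) 0 = 0$)
$Y{\left(R \right)} = 13 - R$ ($Y{\left(R \right)} = - (-13 + R) = 13 - R$)
$368 \left(205 + Y{\left(m{\left(d \right)} \right)}\right) = 368 \left(205 + \left(13 - 0\right)\right) = 368 \left(205 + \left(13 + 0\right)\right) = 368 \left(205 + 13\right) = 368 \cdot 218 = 80224$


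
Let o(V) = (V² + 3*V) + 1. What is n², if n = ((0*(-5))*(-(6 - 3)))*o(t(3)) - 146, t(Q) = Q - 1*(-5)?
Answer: 21316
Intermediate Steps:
t(Q) = 5 + Q (t(Q) = Q + 5 = 5 + Q)
o(V) = 1 + V² + 3*V
n = -146 (n = ((0*(-5))*(-(6 - 3)))*(1 + (5 + 3)² + 3*(5 + 3)) - 146 = (0*(-1*3))*(1 + 8² + 3*8) - 146 = (0*(-3))*(1 + 64 + 24) - 146 = 0*89 - 146 = 0 - 146 = -146)
n² = (-146)² = 21316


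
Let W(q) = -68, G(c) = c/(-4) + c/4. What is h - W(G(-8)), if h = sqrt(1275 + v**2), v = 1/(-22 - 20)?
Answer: 68 + sqrt(2249101)/42 ≈ 103.71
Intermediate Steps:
v = -1/42 (v = 1/(-42) = -1/42 ≈ -0.023810)
G(c) = 0 (G(c) = c*(-1/4) + c*(1/4) = -c/4 + c/4 = 0)
h = sqrt(2249101)/42 (h = sqrt(1275 + (-1/42)**2) = sqrt(1275 + 1/1764) = sqrt(2249101/1764) = sqrt(2249101)/42 ≈ 35.707)
h - W(G(-8)) = sqrt(2249101)/42 - 1*(-68) = sqrt(2249101)/42 + 68 = 68 + sqrt(2249101)/42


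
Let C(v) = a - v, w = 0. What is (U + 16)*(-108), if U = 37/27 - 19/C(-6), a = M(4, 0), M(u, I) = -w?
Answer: -1534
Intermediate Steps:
M(u, I) = 0 (M(u, I) = -1*0 = 0)
a = 0
C(v) = -v (C(v) = 0 - v = -v)
U = -97/54 (U = 37/27 - 19/((-1*(-6))) = 37*(1/27) - 19/6 = 37/27 - 19*⅙ = 37/27 - 19/6 = -97/54 ≈ -1.7963)
(U + 16)*(-108) = (-97/54 + 16)*(-108) = (767/54)*(-108) = -1534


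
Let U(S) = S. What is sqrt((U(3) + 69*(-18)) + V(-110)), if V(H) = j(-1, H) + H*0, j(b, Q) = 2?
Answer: I*sqrt(1237) ≈ 35.171*I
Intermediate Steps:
V(H) = 2 (V(H) = 2 + H*0 = 2 + 0 = 2)
sqrt((U(3) + 69*(-18)) + V(-110)) = sqrt((3 + 69*(-18)) + 2) = sqrt((3 - 1242) + 2) = sqrt(-1239 + 2) = sqrt(-1237) = I*sqrt(1237)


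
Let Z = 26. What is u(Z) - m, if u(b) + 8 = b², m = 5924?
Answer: -5256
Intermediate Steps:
u(b) = -8 + b²
u(Z) - m = (-8 + 26²) - 1*5924 = (-8 + 676) - 5924 = 668 - 5924 = -5256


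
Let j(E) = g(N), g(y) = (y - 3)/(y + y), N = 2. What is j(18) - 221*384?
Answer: -339457/4 ≈ -84864.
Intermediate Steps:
g(y) = (-3 + y)/(2*y) (g(y) = (-3 + y)/((2*y)) = (-3 + y)*(1/(2*y)) = (-3 + y)/(2*y))
j(E) = -1/4 (j(E) = (1/2)*(-3 + 2)/2 = (1/2)*(1/2)*(-1) = -1/4)
j(18) - 221*384 = -1/4 - 221*384 = -1/4 - 84864 = -339457/4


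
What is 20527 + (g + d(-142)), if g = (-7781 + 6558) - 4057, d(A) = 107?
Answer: 15354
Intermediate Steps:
g = -5280 (g = -1223 - 4057 = -5280)
20527 + (g + d(-142)) = 20527 + (-5280 + 107) = 20527 - 5173 = 15354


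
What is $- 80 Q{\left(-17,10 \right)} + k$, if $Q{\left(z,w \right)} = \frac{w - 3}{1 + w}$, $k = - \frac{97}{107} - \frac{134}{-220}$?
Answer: $- \frac{54791}{1070} \approx -51.207$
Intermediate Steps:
$k = - \frac{3501}{11770}$ ($k = \left(-97\right) \frac{1}{107} - - \frac{67}{110} = - \frac{97}{107} + \frac{67}{110} = - \frac{3501}{11770} \approx -0.29745$)
$Q{\left(z,w \right)} = \frac{-3 + w}{1 + w}$
$- 80 Q{\left(-17,10 \right)} + k = - 80 \frac{-3 + 10}{1 + 10} - \frac{3501}{11770} = - 80 \cdot \frac{1}{11} \cdot 7 - \frac{3501}{11770} = \left(-80\right) \frac{7}{11} - \frac{3501}{11770} = - \frac{560}{11} - \frac{3501}{11770} = - \frac{54791}{1070}$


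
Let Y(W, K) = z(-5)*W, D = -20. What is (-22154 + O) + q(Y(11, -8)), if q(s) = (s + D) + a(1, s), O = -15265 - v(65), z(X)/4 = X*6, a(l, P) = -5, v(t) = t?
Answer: -38829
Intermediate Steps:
z(X) = 24*X (z(X) = 4*(X*6) = 4*(6*X) = 24*X)
O = -15330 (O = -15265 - 1*65 = -15265 - 65 = -15330)
Y(W, K) = -120*W (Y(W, K) = (24*(-5))*W = -120*W)
q(s) = -25 + s (q(s) = (s - 20) - 5 = (-20 + s) - 5 = -25 + s)
(-22154 + O) + q(Y(11, -8)) = (-22154 - 15330) + (-25 - 120*11) = -37484 + (-25 - 1320) = -37484 - 1345 = -38829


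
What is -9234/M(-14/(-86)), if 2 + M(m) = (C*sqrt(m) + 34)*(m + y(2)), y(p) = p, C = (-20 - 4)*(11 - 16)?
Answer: 345517083/3058966 - 14576355*sqrt(301)/1529483 ≈ -52.391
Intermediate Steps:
C = 120 (C = -24*(-5) = 120)
M(m) = -2 + (2 + m)*(34 + 120*sqrt(m)) (M(m) = -2 + (120*sqrt(m) + 34)*(m + 2) = -2 + (34 + 120*sqrt(m))*(2 + m) = -2 + (2 + m)*(34 + 120*sqrt(m)))
-9234/M(-14/(-86)) = -9234/(66 + 34*(-14/(-86)) + 120*(-14/(-86))**(3/2) + 240*sqrt(-14/(-86))) = -9234/(66 + 34*(-14*(-1/86)) + 120*(-14*(-1/86))**(3/2) + 240*sqrt(-14*(-1/86))) = -9234/(66 + 34*(7/43) + 120*(7/43)**(3/2) + 240*sqrt(7/43)) = -9234/(66 + 238/43 + 120*(7*sqrt(301)/1849) + 240*(sqrt(301)/43)) = -9234/(66 + 238/43 + 840*sqrt(301)/1849 + 240*sqrt(301)/43) = -9234/(3076/43 + 11160*sqrt(301)/1849)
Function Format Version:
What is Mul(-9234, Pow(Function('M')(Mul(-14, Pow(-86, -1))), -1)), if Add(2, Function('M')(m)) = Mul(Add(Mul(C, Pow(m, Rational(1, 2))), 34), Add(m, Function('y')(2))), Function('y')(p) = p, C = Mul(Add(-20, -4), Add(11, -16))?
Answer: Add(Rational(345517083, 3058966), Mul(Rational(-14576355, 1529483), Pow(301, Rational(1, 2)))) ≈ -52.391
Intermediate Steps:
C = 120 (C = Mul(-24, -5) = 120)
Function('M')(m) = Add(-2, Mul(Add(2, m), Add(34, Mul(120, Pow(m, Rational(1, 2)))))) (Function('M')(m) = Add(-2, Mul(Add(Mul(120, Pow(m, Rational(1, 2))), 34), Add(m, 2))) = Add(-2, Mul(Add(34, Mul(120, Pow(m, Rational(1, 2)))), Add(2, m))) = Add(-2, Mul(Add(2, m), Add(34, Mul(120, Pow(m, Rational(1, 2)))))))
Mul(-9234, Pow(Function('M')(Mul(-14, Pow(-86, -1))), -1)) = Mul(-9234, Pow(Add(66, Mul(34, Mul(-14, Pow(-86, -1))), Mul(120, Pow(Mul(-14, Pow(-86, -1)), Rational(3, 2))), Mul(240, Pow(Mul(-14, Pow(-86, -1)), Rational(1, 2)))), -1)) = Mul(-9234, Pow(Add(66, Mul(34, Mul(-14, Rational(-1, 86))), Mul(120, Pow(Mul(-14, Rational(-1, 86)), Rational(3, 2))), Mul(240, Pow(Mul(-14, Rational(-1, 86)), Rational(1, 2)))), -1)) = Mul(-9234, Pow(Add(66, Mul(34, Rational(7, 43)), Mul(120, Pow(Rational(7, 43), Rational(3, 2))), Mul(240, Pow(Rational(7, 43), Rational(1, 2)))), -1)) = Mul(-9234, Pow(Add(66, Rational(238, 43), Mul(120, Mul(Rational(7, 1849), Pow(301, Rational(1, 2)))), Mul(240, Mul(Rational(1, 43), Pow(301, Rational(1, 2))))), -1)) = Mul(-9234, Pow(Add(66, Rational(238, 43), Mul(Rational(840, 1849), Pow(301, Rational(1, 2))), Mul(Rational(240, 43), Pow(301, Rational(1, 2)))), -1)) = Mul(-9234, Pow(Add(Rational(3076, 43), Mul(Rational(11160, 1849), Pow(301, Rational(1, 2)))), -1))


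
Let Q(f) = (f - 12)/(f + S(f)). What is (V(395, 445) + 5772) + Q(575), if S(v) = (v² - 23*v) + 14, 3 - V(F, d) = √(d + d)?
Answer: 1836387038/317989 - √890 ≈ 5745.2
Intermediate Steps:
V(F, d) = 3 - √2*√d (V(F, d) = 3 - √(d + d) = 3 - √(2*d) = 3 - √2*√d)
S(v) = 14 + v² - 23*v
Q(f) = (-12 + f)/(14 + f² - 22*f) (Q(f) = (f - 12)/(f + (14 + f² - 23*f)) = (-12 + f)/(14 + f² - 22*f))
(V(395, 445) + 5772) + Q(575) = ((3 - √2*√445) + 5772) + (-12 + 575)/(14 + 575² - 22*575) = ((3 - √890) + 5772) + 563/(14 + 330625 - 12650) = (5775 - √890) + 563/317989 = 1836387038/317989 - √890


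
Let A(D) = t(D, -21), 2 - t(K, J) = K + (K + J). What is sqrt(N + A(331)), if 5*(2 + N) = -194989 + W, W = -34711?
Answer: I*sqrt(46581) ≈ 215.83*I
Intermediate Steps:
t(K, J) = 2 - J - 2*K (t(K, J) = 2 - (K + (K + J)) = 2 - (K + (J + K)) = 2 - (J + 2*K) = 2 + (-J - 2*K) = 2 - J - 2*K)
A(D) = 23 - 2*D (A(D) = 2 - 1*(-21) - 2*D = 2 + 21 - 2*D = 23 - 2*D)
N = -45942 (N = -2 + (-194989 - 34711)/5 = -2 + (1/5)*(-229700) = -2 - 45940 = -45942)
sqrt(N + A(331)) = sqrt(-45942 + (23 - 2*331)) = sqrt(-45942 + (23 - 662)) = sqrt(-45942 - 639) = sqrt(-46581) = I*sqrt(46581)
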